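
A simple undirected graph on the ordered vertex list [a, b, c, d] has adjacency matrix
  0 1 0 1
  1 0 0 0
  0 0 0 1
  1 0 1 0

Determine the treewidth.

1

A width-1 tree decomposition is:
Bags: B1 = {a, d}  B2 = {c, d}  B3 = {a, b}
Tree: B1–B2, B1–B3
The largest bag has 2 vertices, giving width 1; this decomposition certifies tw(G) ≤ 1. G has an edge, so its treewidth is at least 1. Combining the bounds, tw(G) = 1.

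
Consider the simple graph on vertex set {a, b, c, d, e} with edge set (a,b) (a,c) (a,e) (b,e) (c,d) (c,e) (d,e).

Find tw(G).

2

A width-2 tree decomposition is:
Bags: B1 = {a, c, e}  B2 = {c, d, e}  B3 = {a, b, e}
Tree: B1–B2, B1–B3
Each bag holds 3 vertices, so the decomposition has width 2, which upper-bounds the treewidth. On the other hand G contains the 3-clique {c, d, e}. A clique must lie in a single bag of any decomposition, so no decomposition can have width below 2. Combining the bounds, tw(G) = 2.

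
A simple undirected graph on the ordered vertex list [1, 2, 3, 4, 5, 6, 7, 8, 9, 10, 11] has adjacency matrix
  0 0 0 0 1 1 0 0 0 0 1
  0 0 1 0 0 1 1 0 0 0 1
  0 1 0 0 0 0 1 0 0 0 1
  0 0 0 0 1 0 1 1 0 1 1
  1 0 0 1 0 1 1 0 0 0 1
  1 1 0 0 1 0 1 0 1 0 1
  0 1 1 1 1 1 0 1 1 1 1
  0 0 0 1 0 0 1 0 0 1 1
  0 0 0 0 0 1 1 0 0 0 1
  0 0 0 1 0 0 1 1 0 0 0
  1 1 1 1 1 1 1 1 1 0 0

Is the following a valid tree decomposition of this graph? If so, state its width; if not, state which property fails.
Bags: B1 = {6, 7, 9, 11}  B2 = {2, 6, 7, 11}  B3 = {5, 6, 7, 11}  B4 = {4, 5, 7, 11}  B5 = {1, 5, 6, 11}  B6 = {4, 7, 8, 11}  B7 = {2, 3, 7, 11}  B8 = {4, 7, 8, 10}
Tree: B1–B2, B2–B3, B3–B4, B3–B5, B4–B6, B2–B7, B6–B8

Checking the three conditions: (i) the bags cover all of {1, 2, 3, 4, 5, 6, 7, 8, 9, 10, 11}; (ii) for each edge, some bag contains both endpoints; (iii) the bags containing any fixed vertex form a subtree. All hold, so the decomposition is valid with width 4 − 1 = 3.

Yes; width 3.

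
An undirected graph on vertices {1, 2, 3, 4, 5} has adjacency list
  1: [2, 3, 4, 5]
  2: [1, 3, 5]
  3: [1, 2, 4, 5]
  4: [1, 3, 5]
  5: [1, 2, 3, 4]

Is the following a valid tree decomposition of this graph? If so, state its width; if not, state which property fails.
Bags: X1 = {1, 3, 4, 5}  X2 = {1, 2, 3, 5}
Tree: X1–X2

Yes; width 3.

Every vertex of G appears in some bag (union = {1, 2, 3, 4, 5}); every edge is covered by a bag; and for each vertex v the set of bags containing v is connected in the bag tree. The decomposition is therefore valid. The largest bag has 4 vertices, so the width is 3.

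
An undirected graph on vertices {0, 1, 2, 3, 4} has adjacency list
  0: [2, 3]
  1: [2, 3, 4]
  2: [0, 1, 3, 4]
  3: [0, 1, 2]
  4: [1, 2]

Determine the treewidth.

A width-2 tree decomposition is:
Bags: B1 = {1, 2, 4}  B2 = {1, 2, 3}  B3 = {0, 2, 3}
Tree: B1–B2, B2–B3
Every bag has size at most 3, so the width is 3 − 1 = 2 and tw(G) ≤ 2. For the lower bound, the 3 vertices {0, 2, 3} are pairwise adjacent, and any tree decomposition puts a clique entirely inside one bag — forcing width ≥ 2. Hence tw(G) = 2 exactly.

2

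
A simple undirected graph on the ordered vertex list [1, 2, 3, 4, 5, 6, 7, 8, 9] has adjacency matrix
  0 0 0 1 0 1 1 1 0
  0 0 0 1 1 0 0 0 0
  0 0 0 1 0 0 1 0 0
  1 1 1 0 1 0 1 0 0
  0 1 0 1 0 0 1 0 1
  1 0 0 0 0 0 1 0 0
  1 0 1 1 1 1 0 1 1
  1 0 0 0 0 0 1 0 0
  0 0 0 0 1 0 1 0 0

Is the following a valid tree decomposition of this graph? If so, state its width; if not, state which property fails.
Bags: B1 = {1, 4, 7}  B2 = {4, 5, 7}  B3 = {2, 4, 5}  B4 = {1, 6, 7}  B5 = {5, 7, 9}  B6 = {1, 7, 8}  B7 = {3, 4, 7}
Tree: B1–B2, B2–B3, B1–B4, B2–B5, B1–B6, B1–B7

Yes; width 2.

Checking the three conditions: (i) the bags cover all of {1, 2, 3, 4, 5, 6, 7, 8, 9}; (ii) for each edge, some bag contains both endpoints; (iii) the bags containing any fixed vertex form a subtree. All hold, so the decomposition is valid with width 3 − 1 = 2.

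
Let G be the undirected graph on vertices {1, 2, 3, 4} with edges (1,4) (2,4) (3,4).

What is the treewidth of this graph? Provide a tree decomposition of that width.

Treewidth 1.
Bags: B1 = {2, 4}  B2 = {1, 4}  B3 = {3, 4}
Tree: B1–B2, B1–B3

Every bag has size at most 2, so the width is 2 − 1 = 1 and tw(G) ≤ 1. G has an edge, so its treewidth is at least 1. Therefore the treewidth is 1.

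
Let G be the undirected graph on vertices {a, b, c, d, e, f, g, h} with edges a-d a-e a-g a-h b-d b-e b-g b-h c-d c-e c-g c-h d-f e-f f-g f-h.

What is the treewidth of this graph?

4

A width-4 tree decomposition is:
Bags: B1 = {a, b, c, e, f}  B2 = {a, b, c, f, h}  B3 = {a, b, c, f, g}  B4 = {a, b, c, d, f}
Tree: B1–B2, B2–B3, B3–B4
Every bag has size at most 5, so the width is 5 − 1 = 4 and tw(G) ≤ 4. For the lower bound: the 5 vertex sets {c,e}, {f,h}, {b,g}, {a}, {d} are disjoint, each induces a connected subgraph, and every pair is joined by at least one edge of G. Contracting each set to a single vertex therefore yields K_{5} as a minor, and since treewidth is minor-monotone, tw(G) ≥ tw(K_{5}) = 4. The upper and lower bounds meet at 4, so that is the treewidth.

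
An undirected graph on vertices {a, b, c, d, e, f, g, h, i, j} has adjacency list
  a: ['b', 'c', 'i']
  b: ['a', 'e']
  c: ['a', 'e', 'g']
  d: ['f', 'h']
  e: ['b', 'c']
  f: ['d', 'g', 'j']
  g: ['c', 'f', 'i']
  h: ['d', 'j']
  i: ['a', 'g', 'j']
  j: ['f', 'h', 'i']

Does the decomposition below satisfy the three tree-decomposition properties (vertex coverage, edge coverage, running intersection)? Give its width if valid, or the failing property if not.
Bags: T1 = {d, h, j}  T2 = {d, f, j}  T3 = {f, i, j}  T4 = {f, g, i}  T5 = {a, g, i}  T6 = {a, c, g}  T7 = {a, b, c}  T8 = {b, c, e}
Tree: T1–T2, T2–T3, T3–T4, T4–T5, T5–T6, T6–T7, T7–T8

Yes; width 2.

Checking the three conditions: (i) the bags cover all of {a, b, c, d, e, f, g, h, i, j}; (ii) for each edge, some bag contains both endpoints; (iii) the bags containing any fixed vertex form a subtree. All hold, so the decomposition is valid with width 3 − 1 = 2.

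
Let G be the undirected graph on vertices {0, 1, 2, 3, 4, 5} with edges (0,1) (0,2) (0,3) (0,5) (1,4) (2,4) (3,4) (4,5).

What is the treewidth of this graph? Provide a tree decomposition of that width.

Every bag has size at most 3, so the width is 3 − 1 = 2 and tw(G) ≤ 2. For the lower bound, G contains the cycle 0–2–4–5–0, so G is not a forest; only forests have treewidth ≤ 1, hence tw(G) ≥ 2. The upper and lower bounds meet at 2, so that is the treewidth.

Treewidth 2.
Bags: B1 = {0, 2, 4}  B2 = {0, 4, 5}  B3 = {0, 3, 4}  B4 = {0, 1, 4}
Tree: B1–B2, B2–B3, B3–B4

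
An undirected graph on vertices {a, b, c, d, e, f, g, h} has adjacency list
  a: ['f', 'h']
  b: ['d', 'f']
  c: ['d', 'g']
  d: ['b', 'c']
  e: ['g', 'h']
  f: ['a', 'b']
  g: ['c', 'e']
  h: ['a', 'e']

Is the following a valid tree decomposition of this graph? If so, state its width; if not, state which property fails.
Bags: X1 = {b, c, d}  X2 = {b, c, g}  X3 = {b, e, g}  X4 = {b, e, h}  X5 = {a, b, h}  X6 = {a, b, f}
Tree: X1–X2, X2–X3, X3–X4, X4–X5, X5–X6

Yes; width 2.

Vertex coverage: the bags together contain {a, b, c, d, e, f, g, h}, the full vertex set. Edge coverage: each edge of G has both endpoints in at least one bag. Running intersection: for every vertex, the bags containing it form a connected subtree. All three properties hold, so this is a valid tree decomposition of width max|bag| − 1 = 2, and hence tw(G) ≤ 2.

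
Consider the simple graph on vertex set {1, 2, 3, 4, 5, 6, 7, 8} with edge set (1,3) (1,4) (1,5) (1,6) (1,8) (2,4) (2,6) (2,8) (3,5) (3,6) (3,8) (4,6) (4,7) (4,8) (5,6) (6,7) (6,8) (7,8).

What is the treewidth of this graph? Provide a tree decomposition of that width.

Treewidth 3.
One optimal decomposition is:
Bags: B1 = {1, 4, 6, 8}  B2 = {1, 3, 6, 8}  B3 = {1, 3, 5, 6}  B4 = {4, 6, 7, 8}  B5 = {2, 4, 6, 8}
Tree: B1–B2, B2–B3, B1–B4, B4–B5

Each bag holds 4 vertices, so the decomposition has width 3, which upper-bounds the treewidth. On the other hand G contains the 4-clique {1, 3, 6, 8}. A clique must lie in a single bag of any decomposition, so no decomposition can have width below 3. Therefore the treewidth is 3.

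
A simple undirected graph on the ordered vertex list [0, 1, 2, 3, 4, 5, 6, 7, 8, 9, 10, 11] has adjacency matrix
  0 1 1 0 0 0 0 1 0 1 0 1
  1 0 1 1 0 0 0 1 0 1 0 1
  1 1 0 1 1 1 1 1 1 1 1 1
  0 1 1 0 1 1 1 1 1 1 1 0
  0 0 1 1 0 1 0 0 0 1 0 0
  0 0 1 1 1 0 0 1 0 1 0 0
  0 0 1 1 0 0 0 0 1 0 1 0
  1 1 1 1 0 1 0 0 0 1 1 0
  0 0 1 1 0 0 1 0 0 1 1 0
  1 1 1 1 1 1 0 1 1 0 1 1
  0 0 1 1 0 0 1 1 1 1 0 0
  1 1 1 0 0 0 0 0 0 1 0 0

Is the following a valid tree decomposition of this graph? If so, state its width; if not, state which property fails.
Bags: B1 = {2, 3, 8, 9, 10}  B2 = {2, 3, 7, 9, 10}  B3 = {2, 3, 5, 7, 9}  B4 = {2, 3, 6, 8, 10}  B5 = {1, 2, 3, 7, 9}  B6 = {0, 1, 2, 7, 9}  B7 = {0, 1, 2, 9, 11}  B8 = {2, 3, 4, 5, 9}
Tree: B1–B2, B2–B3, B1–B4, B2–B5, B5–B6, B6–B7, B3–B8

Checking the three conditions: (i) the bags cover all of {0, 1, 2, 3, 4, 5, 6, 7, 8, 9, 10, 11}; (ii) for each edge, some bag contains both endpoints; (iii) the bags containing any fixed vertex form a subtree. All hold, so the decomposition is valid with width 5 − 1 = 4.

Yes; width 4.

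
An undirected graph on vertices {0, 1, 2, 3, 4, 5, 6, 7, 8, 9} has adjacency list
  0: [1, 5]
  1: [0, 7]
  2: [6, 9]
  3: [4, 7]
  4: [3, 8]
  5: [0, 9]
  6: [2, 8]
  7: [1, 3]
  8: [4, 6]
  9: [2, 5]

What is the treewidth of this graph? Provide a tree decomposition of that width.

Treewidth 2.
One optimal decomposition is:
Bags: B1 = {2, 5, 9}  B2 = {2, 5, 6}  B3 = {5, 6, 8}  B4 = {4, 5, 8}  B5 = {3, 4, 5}  B6 = {3, 5, 7}  B7 = {1, 5, 7}  B8 = {0, 1, 5}
Tree: B1–B2, B2–B3, B3–B4, B4–B5, B5–B6, B6–B7, B7–B8

The largest bag has 3 vertices, giving width 2; this decomposition certifies tw(G) ≤ 2. The edges 5–9–2–6–8–4–3–7–1–0–5 form a cycle, so G is not a tree and its treewidth is at least 2. Combining the bounds, tw(G) = 2.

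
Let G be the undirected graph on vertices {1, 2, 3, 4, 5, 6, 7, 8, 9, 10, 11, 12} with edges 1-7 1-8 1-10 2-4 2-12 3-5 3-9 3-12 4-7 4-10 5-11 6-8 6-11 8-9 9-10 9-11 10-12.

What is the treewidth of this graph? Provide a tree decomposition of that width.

Treewidth 3.
Bags: B1 = {5, 6, 8, 11}  B2 = {5, 8, 9, 11}  B3 = {3, 5, 8, 9}  B4 = {1, 3, 8, 9}  B5 = {1, 3, 9, 10}  B6 = {1, 3, 10, 12}  B7 = {1, 7, 10, 12}  B8 = {4, 7, 10, 12}  B9 = {2, 4, 7, 12}
Tree: B1–B2, B2–B3, B3–B4, B4–B5, B5–B6, B6–B7, B7–B8, B8–B9

The largest bag has 4 vertices, giving width 3; this decomposition certifies tw(G) ≤ 3. For the lower bound: the 4 vertex sets {5,6,11}, {8}, {9}, {1,3,10,12} are disjoint, each induces a connected subgraph, and every pair is joined by at least one edge of G. Contracting each set to a single vertex therefore yields K_{4} as a minor, and since treewidth is minor-monotone, tw(G) ≥ tw(K_{4}) = 3. Therefore the treewidth is 3.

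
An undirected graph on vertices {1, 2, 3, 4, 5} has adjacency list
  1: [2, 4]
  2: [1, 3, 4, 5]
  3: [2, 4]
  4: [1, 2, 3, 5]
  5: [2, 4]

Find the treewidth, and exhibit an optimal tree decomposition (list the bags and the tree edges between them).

Every bag has size at most 3, so the width is 3 − 1 = 2 and tw(G) ≤ 2. Conversely, {1, 2, 4} is a clique of size 3, and the vertices of any clique must share a bag in every tree decomposition; so some bag has ≥ 3 vertices and tw(G) ≥ 2. Combining the bounds, tw(G) = 2.

Treewidth 2.
One such decomposition:
Bags: B1 = {2, 3, 4}  B2 = {2, 4, 5}  B3 = {1, 2, 4}
Tree: B1–B2, B2–B3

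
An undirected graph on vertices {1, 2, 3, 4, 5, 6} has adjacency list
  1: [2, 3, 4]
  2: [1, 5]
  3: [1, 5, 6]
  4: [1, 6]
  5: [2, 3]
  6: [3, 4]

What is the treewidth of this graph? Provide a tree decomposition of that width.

Each bag holds 3 vertices, so the decomposition has width 2, which upper-bounds the treewidth. For the lower bound, G contains the cycle 5–2–1–3–5, so G is not a forest; only forests have treewidth ≤ 1, hence tw(G) ≥ 2. Therefore the treewidth is 2.

Treewidth 2.
One such decomposition:
Bags: B1 = {2, 3, 5}  B2 = {1, 2, 3}  B3 = {1, 3, 6}  B4 = {1, 4, 6}
Tree: B1–B2, B2–B3, B3–B4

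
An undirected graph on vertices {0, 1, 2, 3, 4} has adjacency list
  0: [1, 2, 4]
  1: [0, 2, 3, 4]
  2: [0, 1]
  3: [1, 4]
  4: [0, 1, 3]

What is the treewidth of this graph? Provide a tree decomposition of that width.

Treewidth 2.
One such decomposition:
Bags: B1 = {1, 3, 4}  B2 = {0, 1, 4}  B3 = {0, 1, 2}
Tree: B1–B2, B2–B3

Each bag holds 3 vertices, so the decomposition has width 2, which upper-bounds the treewidth. For the lower bound, the 3 vertices {0, 1, 2} are pairwise adjacent, and any tree decomposition puts a clique entirely inside one bag — forcing width ≥ 2. The upper and lower bounds meet at 2, so that is the treewidth.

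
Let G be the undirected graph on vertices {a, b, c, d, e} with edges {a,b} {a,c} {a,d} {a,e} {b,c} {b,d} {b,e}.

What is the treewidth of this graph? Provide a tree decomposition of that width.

Every bag has size at most 3, so the width is 3 − 1 = 2 and tw(G) ≤ 2. On the other hand G contains the 3-clique {a, b, d}. A clique must lie in a single bag of any decomposition, so no decomposition can have width below 2. Hence tw(G) = 2 exactly.

Treewidth 2.
Bags: B1 = {a, b, d}  B2 = {a, b, c}  B3 = {a, b, e}
Tree: B1–B2, B2–B3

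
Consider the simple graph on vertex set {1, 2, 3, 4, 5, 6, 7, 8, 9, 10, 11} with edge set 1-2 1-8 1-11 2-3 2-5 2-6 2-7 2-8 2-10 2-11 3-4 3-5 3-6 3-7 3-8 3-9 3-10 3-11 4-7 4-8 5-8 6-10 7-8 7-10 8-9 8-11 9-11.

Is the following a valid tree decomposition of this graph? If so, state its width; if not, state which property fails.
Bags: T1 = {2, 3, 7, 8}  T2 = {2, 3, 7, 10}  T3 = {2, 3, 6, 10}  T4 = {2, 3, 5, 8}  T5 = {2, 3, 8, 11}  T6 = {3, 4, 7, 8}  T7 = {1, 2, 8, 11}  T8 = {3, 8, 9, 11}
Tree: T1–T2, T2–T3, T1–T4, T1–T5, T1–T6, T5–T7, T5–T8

Yes; width 3.

Every vertex of G appears in some bag (union = {1, 2, 3, 4, 5, 6, 7, 8, 9, 10, 11}); every edge is covered by a bag; and for each vertex v the set of bags containing v is connected in the bag tree. The decomposition is therefore valid. The largest bag has 4 vertices, so the width is 3.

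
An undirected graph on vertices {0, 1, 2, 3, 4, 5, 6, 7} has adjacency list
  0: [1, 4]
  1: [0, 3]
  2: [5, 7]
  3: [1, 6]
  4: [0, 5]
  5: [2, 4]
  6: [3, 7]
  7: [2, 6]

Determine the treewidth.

2

A width-2 tree decomposition is:
Bags: B1 = {1, 3, 6}  B2 = {0, 1, 6}  B3 = {0, 4, 6}  B4 = {4, 5, 6}  B5 = {2, 5, 6}  B6 = {2, 6, 7}
Tree: B1–B2, B2–B3, B3–B4, B4–B5, B5–B6
Every bag has size at most 3, so the width is 3 − 1 = 2 and tw(G) ≤ 2. For the lower bound, G contains the cycle 6–3–1–0–4–5–2–7–6, so G is not a forest; only forests have treewidth ≤ 1, hence tw(G) ≥ 2. Hence tw(G) = 2 exactly.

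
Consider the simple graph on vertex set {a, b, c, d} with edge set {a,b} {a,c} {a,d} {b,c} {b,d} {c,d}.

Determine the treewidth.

A width-3 tree decomposition is:
Bags: B1 = {a, b, c, d}
Tree: (single bag)
With just one bag of size 4, the width is 4 − 1 = 3, so tw(G) ≤ 3. On the other hand G contains the 4-clique {a, b, c, d}. A clique must lie in a single bag of any decomposition, so no decomposition can have width below 3. Hence tw(G) = 3 exactly.

3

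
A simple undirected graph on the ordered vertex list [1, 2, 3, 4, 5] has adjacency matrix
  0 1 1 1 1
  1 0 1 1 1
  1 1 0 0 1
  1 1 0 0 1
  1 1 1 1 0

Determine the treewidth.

A width-3 tree decomposition is:
Bags: B1 = {1, 2, 4, 5}  B2 = {1, 2, 3, 5}
Tree: B1–B2
The largest bag has 4 vertices, giving width 3; this decomposition certifies tw(G) ≤ 3. On the other hand G contains the 4-clique {1, 2, 3, 5}. A clique must lie in a single bag of any decomposition, so no decomposition can have width below 3. Hence tw(G) = 3 exactly.

3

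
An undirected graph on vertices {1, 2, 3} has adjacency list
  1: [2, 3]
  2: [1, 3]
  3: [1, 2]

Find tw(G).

A width-2 tree decomposition is:
Bags: B1 = {1, 2, 3}
Tree: (single bag)
A single bag containing all 3 vertices is trivially a valid decomposition of width 2. On the other hand G contains the 3-clique {1, 2, 3}. A clique must lie in a single bag of any decomposition, so no decomposition can have width below 2. The upper and lower bounds meet at 2, so that is the treewidth.

2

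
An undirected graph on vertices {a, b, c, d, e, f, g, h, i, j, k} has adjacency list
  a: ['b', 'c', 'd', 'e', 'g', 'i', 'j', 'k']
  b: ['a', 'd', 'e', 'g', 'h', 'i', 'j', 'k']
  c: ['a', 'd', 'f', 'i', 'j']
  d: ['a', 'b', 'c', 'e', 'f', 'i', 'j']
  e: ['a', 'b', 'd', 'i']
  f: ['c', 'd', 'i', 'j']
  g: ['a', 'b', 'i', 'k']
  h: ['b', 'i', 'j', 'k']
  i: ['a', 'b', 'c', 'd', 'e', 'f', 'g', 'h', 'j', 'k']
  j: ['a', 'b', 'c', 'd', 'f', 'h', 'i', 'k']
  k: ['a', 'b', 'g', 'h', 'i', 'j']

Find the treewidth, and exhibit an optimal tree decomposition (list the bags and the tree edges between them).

Treewidth 4.
One optimal decomposition is:
Bags: B1 = {b, h, i, j, k}  B2 = {a, b, i, j, k}  B3 = {a, b, d, i, j}  B4 = {a, b, g, i, k}  B5 = {a, c, d, i, j}  B6 = {a, b, d, e, i}  B7 = {c, d, f, i, j}
Tree: B1–B2, B2–B3, B2–B4, B3–B5, B3–B6, B5–B7

Every bag has size at most 5, so the width is 5 − 1 = 4 and tw(G) ≤ 4. Conversely, {c, d, f, i, j} is a clique of size 5, and the vertices of any clique must share a bag in every tree decomposition; so some bag has ≥ 5 vertices and tw(G) ≥ 4. Hence tw(G) = 4 exactly.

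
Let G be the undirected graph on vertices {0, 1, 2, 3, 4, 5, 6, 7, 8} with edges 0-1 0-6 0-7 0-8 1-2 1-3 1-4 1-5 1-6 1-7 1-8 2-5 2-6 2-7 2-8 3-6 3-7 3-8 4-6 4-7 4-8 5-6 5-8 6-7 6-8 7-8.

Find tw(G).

4

A width-4 tree decomposition is:
Bags: B1 = {1, 2, 6, 7, 8}  B2 = {1, 4, 6, 7, 8}  B3 = {1, 3, 6, 7, 8}  B4 = {1, 2, 5, 6, 8}  B5 = {0, 1, 6, 7, 8}
Tree: B1–B2, B2–B3, B1–B4, B3–B5
The largest bag has 5 vertices, giving width 4; this decomposition certifies tw(G) ≤ 4. Conversely, {1, 2, 5, 6, 8} is a clique of size 5, and the vertices of any clique must share a bag in every tree decomposition; so some bag has ≥ 5 vertices and tw(G) ≥ 4. Combining the bounds, tw(G) = 4.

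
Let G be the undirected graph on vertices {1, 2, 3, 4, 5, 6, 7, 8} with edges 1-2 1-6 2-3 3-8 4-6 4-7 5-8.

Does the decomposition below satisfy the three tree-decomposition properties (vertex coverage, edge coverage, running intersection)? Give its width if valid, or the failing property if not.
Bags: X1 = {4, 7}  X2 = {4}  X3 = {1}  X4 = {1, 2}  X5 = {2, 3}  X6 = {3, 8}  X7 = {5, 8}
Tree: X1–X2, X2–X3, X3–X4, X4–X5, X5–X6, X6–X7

No — vertex 6 appears in no bag.

A tree decomposition must satisfy three properties: every vertex lies in some bag; for every edge, both endpoints lie together in some bag; and for every vertex, the bags containing it form a connected subtree. Here vertex 6 appears in no bag, so the decomposition is invalid.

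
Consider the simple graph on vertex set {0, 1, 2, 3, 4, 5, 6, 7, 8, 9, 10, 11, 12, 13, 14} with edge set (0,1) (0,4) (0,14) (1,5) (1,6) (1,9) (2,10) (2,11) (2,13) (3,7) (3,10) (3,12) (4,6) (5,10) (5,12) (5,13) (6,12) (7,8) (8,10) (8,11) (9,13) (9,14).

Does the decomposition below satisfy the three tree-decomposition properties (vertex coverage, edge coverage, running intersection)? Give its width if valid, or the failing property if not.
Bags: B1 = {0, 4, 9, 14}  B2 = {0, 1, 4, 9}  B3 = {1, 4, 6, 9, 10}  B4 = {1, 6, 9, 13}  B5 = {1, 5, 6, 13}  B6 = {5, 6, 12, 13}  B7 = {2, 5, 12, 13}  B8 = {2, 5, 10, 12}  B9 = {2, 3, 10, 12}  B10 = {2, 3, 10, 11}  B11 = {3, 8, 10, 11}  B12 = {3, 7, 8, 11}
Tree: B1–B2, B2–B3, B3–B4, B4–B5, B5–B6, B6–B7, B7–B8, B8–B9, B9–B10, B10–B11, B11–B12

A tree decomposition must satisfy three properties: every vertex lies in some bag; for every edge, both endpoints lie together in some bag; and for every vertex, the bags containing it form a connected subtree. Here bags containing vertex 10 are not connected in the tree, so the decomposition is invalid.

No — bags containing vertex 10 are not connected in the tree.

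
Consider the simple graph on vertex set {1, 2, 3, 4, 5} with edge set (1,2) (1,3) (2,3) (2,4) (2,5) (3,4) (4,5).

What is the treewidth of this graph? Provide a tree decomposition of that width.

Treewidth 2.
Bags: B1 = {2, 4, 5}  B2 = {2, 3, 4}  B3 = {1, 2, 3}
Tree: B1–B2, B2–B3

Each bag holds 3 vertices, so the decomposition has width 2, which upper-bounds the treewidth. On the other hand G contains the 3-clique {1, 2, 3}. A clique must lie in a single bag of any decomposition, so no decomposition can have width below 2. Therefore the treewidth is 2.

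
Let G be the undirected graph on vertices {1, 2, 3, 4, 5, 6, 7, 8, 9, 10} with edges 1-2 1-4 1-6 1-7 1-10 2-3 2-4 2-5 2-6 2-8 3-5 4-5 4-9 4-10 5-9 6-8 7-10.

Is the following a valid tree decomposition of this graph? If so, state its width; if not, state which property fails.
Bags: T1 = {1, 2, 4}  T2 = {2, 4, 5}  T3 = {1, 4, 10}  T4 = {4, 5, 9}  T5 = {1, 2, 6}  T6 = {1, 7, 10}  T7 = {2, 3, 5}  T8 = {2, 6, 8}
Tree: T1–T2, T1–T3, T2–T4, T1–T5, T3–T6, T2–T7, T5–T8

Vertex coverage: the bags together contain {1, 2, 3, 4, 5, 6, 7, 8, 9, 10}, the full vertex set. Edge coverage: each edge of G has both endpoints in at least one bag. Running intersection: for every vertex, the bags containing it form a connected subtree. All three properties hold, so this is a valid tree decomposition of width max|bag| − 1 = 2, and hence tw(G) ≤ 2.

Yes; width 2.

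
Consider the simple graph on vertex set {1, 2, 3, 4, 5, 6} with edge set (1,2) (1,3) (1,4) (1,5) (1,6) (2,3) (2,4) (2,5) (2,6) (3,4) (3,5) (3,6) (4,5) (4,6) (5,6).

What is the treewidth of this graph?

A width-5 tree decomposition is:
Bags: B1 = {1, 2, 3, 4, 5, 6}
Tree: (single bag)
A single bag containing all 6 vertices is trivially a valid decomposition of width 5. Conversely, {1, 2, 3, 4, 5, 6} is a clique of size 6, and the vertices of any clique must share a bag in every tree decomposition; so some bag has ≥ 6 vertices and tw(G) ≥ 5. Combining the bounds, tw(G) = 5.

5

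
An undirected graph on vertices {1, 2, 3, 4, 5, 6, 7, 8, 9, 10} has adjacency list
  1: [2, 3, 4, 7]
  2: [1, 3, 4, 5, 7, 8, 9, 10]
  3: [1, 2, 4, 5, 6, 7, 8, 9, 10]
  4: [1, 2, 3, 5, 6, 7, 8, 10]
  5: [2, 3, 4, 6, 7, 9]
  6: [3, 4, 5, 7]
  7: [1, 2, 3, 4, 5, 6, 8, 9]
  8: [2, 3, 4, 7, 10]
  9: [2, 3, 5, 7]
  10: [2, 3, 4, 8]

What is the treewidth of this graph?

A width-4 tree decomposition is:
Bags: B1 = {2, 3, 4, 5, 7}  B2 = {2, 3, 4, 7, 8}  B3 = {1, 2, 3, 4, 7}  B4 = {2, 3, 5, 7, 9}  B5 = {2, 3, 4, 8, 10}  B6 = {3, 4, 5, 6, 7}
Tree: B1–B2, B2–B3, B1–B4, B2–B5, B1–B6
Every bag has size at most 5, so the width is 5 − 1 = 4 and tw(G) ≤ 4. For the lower bound, the 5 vertices {2, 3, 5, 7, 9} are pairwise adjacent, and any tree decomposition puts a clique entirely inside one bag — forcing width ≥ 4. Hence tw(G) = 4 exactly.

4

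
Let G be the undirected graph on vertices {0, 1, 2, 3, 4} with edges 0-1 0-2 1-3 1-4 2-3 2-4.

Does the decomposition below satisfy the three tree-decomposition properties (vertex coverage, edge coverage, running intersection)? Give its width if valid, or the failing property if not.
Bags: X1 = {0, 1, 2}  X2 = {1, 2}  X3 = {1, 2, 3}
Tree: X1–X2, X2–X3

A tree decomposition must satisfy three properties: every vertex lies in some bag; for every edge, both endpoints lie together in some bag; and for every vertex, the bags containing it form a connected subtree. Here vertex 4 appears in no bag, so the decomposition is invalid.

No — vertex 4 appears in no bag.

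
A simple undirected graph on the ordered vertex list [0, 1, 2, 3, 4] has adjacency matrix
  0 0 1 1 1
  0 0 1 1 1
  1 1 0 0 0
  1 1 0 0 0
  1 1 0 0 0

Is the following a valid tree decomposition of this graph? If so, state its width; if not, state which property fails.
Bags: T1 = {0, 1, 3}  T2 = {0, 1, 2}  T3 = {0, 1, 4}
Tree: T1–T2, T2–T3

Yes; width 2.

Every vertex of G appears in some bag (union = {0, 1, 2, 3, 4}); every edge is covered by a bag; and for each vertex v the set of bags containing v is connected in the bag tree. The decomposition is therefore valid. The largest bag has 3 vertices, so the width is 2.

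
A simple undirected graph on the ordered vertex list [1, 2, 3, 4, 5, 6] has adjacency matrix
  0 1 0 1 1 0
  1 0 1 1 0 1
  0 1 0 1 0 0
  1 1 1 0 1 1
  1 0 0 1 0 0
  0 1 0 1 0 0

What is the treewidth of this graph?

2

A width-2 tree decomposition is:
Bags: B1 = {1, 4, 5}  B2 = {1, 2, 4}  B3 = {2, 3, 4}  B4 = {2, 4, 6}
Tree: B1–B2, B2–B3, B2–B4
The largest bag has 3 vertices, giving width 2; this decomposition certifies tw(G) ≤ 2. Conversely, {1, 2, 4} is a clique of size 3, and the vertices of any clique must share a bag in every tree decomposition; so some bag has ≥ 3 vertices and tw(G) ≥ 2. Combining the bounds, tw(G) = 2.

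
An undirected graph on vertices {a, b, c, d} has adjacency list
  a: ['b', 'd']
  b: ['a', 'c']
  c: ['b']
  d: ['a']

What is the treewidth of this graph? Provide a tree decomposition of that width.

Each bag holds 2 vertices, so the decomposition has width 1, which upper-bounds the treewidth. G has an edge, so its treewidth is at least 1. Therefore the treewidth is 1.

Treewidth 1.
Bags: B1 = {a, d}  B2 = {a, b}  B3 = {b, c}
Tree: B1–B2, B2–B3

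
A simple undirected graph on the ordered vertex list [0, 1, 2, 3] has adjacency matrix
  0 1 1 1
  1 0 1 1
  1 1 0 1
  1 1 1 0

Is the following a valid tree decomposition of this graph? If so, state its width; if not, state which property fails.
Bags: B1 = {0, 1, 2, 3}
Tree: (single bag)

Every vertex of G appears in some bag (union = {0, 1, 2, 3}); every edge is covered by a bag; and for each vertex v the set of bags containing v is connected in the bag tree. The decomposition is therefore valid. The largest bag has 4 vertices, so the width is 3.

Yes; width 3.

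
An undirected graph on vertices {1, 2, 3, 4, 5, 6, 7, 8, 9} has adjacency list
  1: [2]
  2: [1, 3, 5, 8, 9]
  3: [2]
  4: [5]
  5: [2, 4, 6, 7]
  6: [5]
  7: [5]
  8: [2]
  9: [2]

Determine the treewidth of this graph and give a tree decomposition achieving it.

Every bag has size at most 2, so the width is 2 − 1 = 1 and tw(G) ≤ 1. Since G has at least one edge (e.g. 4–5), it is not an edgeless graph, so tw(G) ≥ 1. The upper and lower bounds meet at 1, so that is the treewidth.

Treewidth 1.
One optimal decomposition is:
Bags: B1 = {4, 5}  B2 = {2, 5}  B3 = {5, 6}  B4 = {2, 8}  B5 = {1, 2}  B6 = {2, 3}  B7 = {5, 7}  B8 = {2, 9}
Tree: B1–B2, B1–B3, B2–B4, B4–B5, B5–B6, B2–B7, B2–B8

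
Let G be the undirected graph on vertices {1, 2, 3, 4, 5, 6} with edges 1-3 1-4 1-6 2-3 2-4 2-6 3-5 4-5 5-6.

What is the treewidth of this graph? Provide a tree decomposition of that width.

Treewidth 3.
One such decomposition:
Bags: B1 = {3, 4, 5, 6}  B2 = {2, 3, 4, 6}  B3 = {1, 3, 4, 6}
Tree: B1–B2, B2–B3

Every bag has size at most 4, so the width is 4 − 1 = 3 and tw(G) ≤ 3. For the lower bound: the 4 vertex sets {4,5}, {2,3}, {6}, {1} are disjoint, each induces a connected subgraph, and every pair is joined by at least one edge of G. Contracting each set to a single vertex therefore yields K_{4} as a minor, and since treewidth is minor-monotone, tw(G) ≥ tw(K_{4}) = 3. Combining the bounds, tw(G) = 3.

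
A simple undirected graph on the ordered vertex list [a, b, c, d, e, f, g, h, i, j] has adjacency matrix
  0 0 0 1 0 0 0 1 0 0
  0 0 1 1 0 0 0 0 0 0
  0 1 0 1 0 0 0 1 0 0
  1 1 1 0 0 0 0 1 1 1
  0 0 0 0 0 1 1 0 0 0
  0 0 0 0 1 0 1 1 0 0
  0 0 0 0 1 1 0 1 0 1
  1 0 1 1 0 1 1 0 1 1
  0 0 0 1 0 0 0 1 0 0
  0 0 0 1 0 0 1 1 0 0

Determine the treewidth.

2

A width-2 tree decomposition is:
Bags: B1 = {b, c, d}  B2 = {c, d, h}  B3 = {d, h, j}  B4 = {a, d, h}  B5 = {g, h, j}  B6 = {d, h, i}  B7 = {f, g, h}  B8 = {e, f, g}
Tree: B1–B2, B2–B3, B3–B4, B3–B5, B3–B6, B5–B7, B7–B8
Every bag has size at most 3, so the width is 3 − 1 = 2 and tw(G) ≤ 2. For the lower bound, the 3 vertices {e, f, g} are pairwise adjacent, and any tree decomposition puts a clique entirely inside one bag — forcing width ≥ 2. The upper and lower bounds meet at 2, so that is the treewidth.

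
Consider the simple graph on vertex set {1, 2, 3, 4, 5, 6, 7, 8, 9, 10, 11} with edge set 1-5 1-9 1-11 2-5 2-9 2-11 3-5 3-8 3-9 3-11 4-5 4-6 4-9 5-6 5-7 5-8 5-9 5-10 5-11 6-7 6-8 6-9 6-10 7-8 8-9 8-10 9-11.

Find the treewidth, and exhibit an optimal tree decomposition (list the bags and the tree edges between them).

Treewidth 3.
One optimal decomposition is:
Bags: B1 = {3, 5, 8, 9}  B2 = {5, 6, 8, 9}  B3 = {3, 5, 9, 11}  B4 = {2, 5, 9, 11}  B5 = {4, 5, 6, 9}  B6 = {5, 6, 8, 10}  B7 = {5, 6, 7, 8}  B8 = {1, 5, 9, 11}
Tree: B1–B2, B1–B3, B3–B4, B2–B5, B2–B6, B6–B7, B4–B8

Every bag has size at most 4, so the width is 4 − 1 = 3 and tw(G) ≤ 3. Conversely, {3, 5, 8, 9} is a clique of size 4, and the vertices of any clique must share a bag in every tree decomposition; so some bag has ≥ 4 vertices and tw(G) ≥ 3. Combining the bounds, tw(G) = 3.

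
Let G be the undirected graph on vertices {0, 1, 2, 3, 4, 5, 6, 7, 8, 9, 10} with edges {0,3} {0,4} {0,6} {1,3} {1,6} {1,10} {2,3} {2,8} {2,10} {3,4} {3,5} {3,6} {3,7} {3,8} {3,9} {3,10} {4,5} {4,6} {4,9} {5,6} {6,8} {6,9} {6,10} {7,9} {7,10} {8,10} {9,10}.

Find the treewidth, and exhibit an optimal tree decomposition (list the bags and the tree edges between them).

The largest bag has 4 vertices, giving width 3; this decomposition certifies tw(G) ≤ 3. For the lower bound, the 4 vertices {2, 3, 8, 10} are pairwise adjacent, and any tree decomposition puts a clique entirely inside one bag — forcing width ≥ 3. Combining the bounds, tw(G) = 3.

Treewidth 3.
One optimal decomposition is:
Bags: B1 = {3, 6, 9, 10}  B2 = {3, 6, 8, 10}  B3 = {3, 4, 6, 9}  B4 = {0, 3, 4, 6}  B5 = {1, 3, 6, 10}  B6 = {3, 7, 9, 10}  B7 = {2, 3, 8, 10}  B8 = {3, 4, 5, 6}
Tree: B1–B2, B1–B3, B3–B4, B2–B5, B1–B6, B2–B7, B4–B8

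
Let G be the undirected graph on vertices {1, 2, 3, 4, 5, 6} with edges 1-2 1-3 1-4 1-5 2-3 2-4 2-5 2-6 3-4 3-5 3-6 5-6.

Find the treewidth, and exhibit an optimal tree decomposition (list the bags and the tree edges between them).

The largest bag has 4 vertices, giving width 3; this decomposition certifies tw(G) ≤ 3. For the lower bound, the 4 vertices {1, 2, 3, 4} are pairwise adjacent, and any tree decomposition puts a clique entirely inside one bag — forcing width ≥ 3. Hence tw(G) = 3 exactly.

Treewidth 3.
One optimal decomposition is:
Bags: B1 = {2, 3, 5, 6}  B2 = {1, 2, 3, 5}  B3 = {1, 2, 3, 4}
Tree: B1–B2, B2–B3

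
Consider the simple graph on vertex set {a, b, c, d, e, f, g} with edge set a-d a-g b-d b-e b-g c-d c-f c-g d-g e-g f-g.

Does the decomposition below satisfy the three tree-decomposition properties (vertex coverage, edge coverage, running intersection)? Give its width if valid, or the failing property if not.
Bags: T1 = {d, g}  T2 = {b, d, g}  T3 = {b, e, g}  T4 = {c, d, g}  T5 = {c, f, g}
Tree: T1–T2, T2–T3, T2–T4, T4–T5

No — vertex a appears in no bag.

A tree decomposition must satisfy three properties: every vertex lies in some bag; for every edge, both endpoints lie together in some bag; and for every vertex, the bags containing it form a connected subtree. Here vertex a appears in no bag, so the decomposition is invalid.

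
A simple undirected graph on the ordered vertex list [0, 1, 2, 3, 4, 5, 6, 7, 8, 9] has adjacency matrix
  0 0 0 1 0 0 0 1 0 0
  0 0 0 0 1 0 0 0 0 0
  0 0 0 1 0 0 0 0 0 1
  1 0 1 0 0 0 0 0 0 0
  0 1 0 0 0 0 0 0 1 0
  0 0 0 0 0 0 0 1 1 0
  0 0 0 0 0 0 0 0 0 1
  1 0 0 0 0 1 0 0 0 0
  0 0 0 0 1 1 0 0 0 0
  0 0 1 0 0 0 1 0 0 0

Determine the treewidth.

A width-1 tree decomposition is:
Bags: B1 = {6, 9}  B2 = {2, 9}  B3 = {2, 3}  B4 = {0, 3}  B5 = {0, 7}  B6 = {5, 7}  B7 = {5, 8}  B8 = {4, 8}  B9 = {1, 4}
Tree: B1–B2, B2–B3, B3–B4, B4–B5, B5–B6, B6–B7, B7–B8, B8–B9
The largest bag has 2 vertices, giving width 1; this decomposition certifies tw(G) ≤ 1. Any graph with an edge has treewidth ≥ 1, and G has the edge 6–9. Therefore the treewidth is 1.

1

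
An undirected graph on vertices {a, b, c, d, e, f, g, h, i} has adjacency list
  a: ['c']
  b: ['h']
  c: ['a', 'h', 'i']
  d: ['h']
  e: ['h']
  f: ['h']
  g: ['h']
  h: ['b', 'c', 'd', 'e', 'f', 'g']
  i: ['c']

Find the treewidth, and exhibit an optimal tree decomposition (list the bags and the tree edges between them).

Every bag has size at most 2, so the width is 2 − 1 = 1 and tw(G) ≤ 1. G has an edge, so its treewidth is at least 1. The upper and lower bounds meet at 1, so that is the treewidth.

Treewidth 1.
One such decomposition:
Bags: B1 = {c, h}  B2 = {e, h}  B3 = {f, h}  B4 = {b, h}  B5 = {g, h}  B6 = {d, h}  B7 = {c, i}  B8 = {a, c}
Tree: B1–B2, B1–B3, B1–B4, B1–B5, B2–B6, B1–B7, B7–B8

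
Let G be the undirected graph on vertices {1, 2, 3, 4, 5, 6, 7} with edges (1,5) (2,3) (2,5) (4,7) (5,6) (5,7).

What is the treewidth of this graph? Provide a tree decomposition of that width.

Every bag has size at most 2, so the width is 2 − 1 = 1 and tw(G) ≤ 1. Any graph with an edge has treewidth ≥ 1, and G has the edge 5–6. The upper and lower bounds meet at 1, so that is the treewidth.

Treewidth 1.
Bags: B1 = {5, 6}  B2 = {2, 5}  B3 = {1, 5}  B4 = {5, 7}  B5 = {2, 3}  B6 = {4, 7}
Tree: B1–B2, B2–B3, B1–B4, B2–B5, B4–B6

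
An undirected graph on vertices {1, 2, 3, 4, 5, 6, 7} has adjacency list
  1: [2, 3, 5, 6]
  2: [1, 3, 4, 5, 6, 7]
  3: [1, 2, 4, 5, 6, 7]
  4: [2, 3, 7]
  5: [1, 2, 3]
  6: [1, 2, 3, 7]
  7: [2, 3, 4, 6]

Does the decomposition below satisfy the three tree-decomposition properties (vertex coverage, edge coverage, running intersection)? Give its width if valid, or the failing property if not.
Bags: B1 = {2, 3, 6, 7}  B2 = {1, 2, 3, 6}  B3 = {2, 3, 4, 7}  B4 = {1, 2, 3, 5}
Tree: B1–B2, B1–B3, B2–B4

Checking the three conditions: (i) the bags cover all of {1, 2, 3, 4, 5, 6, 7}; (ii) for each edge, some bag contains both endpoints; (iii) the bags containing any fixed vertex form a subtree. All hold, so the decomposition is valid with width 4 − 1 = 3.

Yes; width 3.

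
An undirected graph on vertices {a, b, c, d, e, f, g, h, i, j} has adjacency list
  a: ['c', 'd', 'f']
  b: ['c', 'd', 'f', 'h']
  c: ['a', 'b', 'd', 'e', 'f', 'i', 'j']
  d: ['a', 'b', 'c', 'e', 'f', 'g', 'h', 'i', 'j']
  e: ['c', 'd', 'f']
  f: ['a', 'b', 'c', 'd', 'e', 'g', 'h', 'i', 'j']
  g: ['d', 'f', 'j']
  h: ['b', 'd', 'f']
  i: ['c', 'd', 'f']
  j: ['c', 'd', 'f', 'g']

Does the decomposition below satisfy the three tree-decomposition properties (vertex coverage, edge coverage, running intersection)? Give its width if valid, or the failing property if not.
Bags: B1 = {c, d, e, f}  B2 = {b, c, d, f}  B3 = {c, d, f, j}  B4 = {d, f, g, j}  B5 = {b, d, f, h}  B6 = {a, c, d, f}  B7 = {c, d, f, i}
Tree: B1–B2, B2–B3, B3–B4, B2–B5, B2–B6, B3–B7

Yes; width 3.

Every vertex of G appears in some bag (union = {a, b, c, d, e, f, g, h, i, j}); every edge is covered by a bag; and for each vertex v the set of bags containing v is connected in the bag tree. The decomposition is therefore valid. The largest bag has 4 vertices, so the width is 3.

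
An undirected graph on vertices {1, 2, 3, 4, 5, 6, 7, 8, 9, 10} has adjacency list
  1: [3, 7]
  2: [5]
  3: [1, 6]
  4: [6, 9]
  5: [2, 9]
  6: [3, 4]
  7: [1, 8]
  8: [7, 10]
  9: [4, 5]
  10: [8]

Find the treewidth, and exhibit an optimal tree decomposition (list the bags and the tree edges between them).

Treewidth 1.
One optimal decomposition is:
Bags: B1 = {8, 10}  B2 = {7, 8}  B3 = {1, 7}  B4 = {1, 3}  B5 = {3, 6}  B6 = {4, 6}  B7 = {4, 9}  B8 = {5, 9}  B9 = {2, 5}
Tree: B1–B2, B2–B3, B3–B4, B4–B5, B5–B6, B6–B7, B7–B8, B8–B9

Every bag has size at most 2, so the width is 2 − 1 = 1 and tw(G) ≤ 1. G has an edge, so its treewidth is at least 1. Therefore the treewidth is 1.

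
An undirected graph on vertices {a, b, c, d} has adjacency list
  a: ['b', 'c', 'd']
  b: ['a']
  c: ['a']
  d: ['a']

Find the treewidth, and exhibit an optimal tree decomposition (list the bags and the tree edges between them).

Every bag has size at most 2, so the width is 2 − 1 = 1 and tw(G) ≤ 1. Any graph with an edge has treewidth ≥ 1, and G has the edge b–a. Combining the bounds, tw(G) = 1.

Treewidth 1.
Bags: B1 = {a, b}  B2 = {a, c}  B3 = {a, d}
Tree: B1–B2, B2–B3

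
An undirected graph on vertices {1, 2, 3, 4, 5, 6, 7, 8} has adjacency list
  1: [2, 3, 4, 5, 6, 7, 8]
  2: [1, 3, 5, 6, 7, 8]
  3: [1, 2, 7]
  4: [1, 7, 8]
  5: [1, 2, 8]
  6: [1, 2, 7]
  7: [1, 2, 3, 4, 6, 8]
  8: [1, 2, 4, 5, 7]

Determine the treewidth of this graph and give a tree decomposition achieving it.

Each bag holds 4 vertices, so the decomposition has width 3, which upper-bounds the treewidth. On the other hand G contains the 4-clique {1, 2, 5, 8}. A clique must lie in a single bag of any decomposition, so no decomposition can have width below 3. Therefore the treewidth is 3.

Treewidth 3.
One optimal decomposition is:
Bags: B1 = {1, 2, 7, 8}  B2 = {1, 4, 7, 8}  B3 = {1, 2, 3, 7}  B4 = {1, 2, 5, 8}  B5 = {1, 2, 6, 7}
Tree: B1–B2, B1–B3, B1–B4, B1–B5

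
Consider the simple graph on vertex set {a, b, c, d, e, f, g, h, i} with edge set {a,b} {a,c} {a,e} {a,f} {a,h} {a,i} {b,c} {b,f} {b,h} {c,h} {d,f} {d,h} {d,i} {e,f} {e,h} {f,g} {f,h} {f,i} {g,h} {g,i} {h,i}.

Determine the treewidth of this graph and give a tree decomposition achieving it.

The largest bag has 4 vertices, giving width 3; this decomposition certifies tw(G) ≤ 3. Conversely, {a, b, c, h} is a clique of size 4, and the vertices of any clique must share a bag in every tree decomposition; so some bag has ≥ 4 vertices and tw(G) ≥ 3. The upper and lower bounds meet at 3, so that is the treewidth.

Treewidth 3.
One optimal decomposition is:
Bags: B1 = {f, g, h, i}  B2 = {d, f, h, i}  B3 = {a, f, h, i}  B4 = {a, e, f, h}  B5 = {a, b, f, h}  B6 = {a, b, c, h}
Tree: B1–B2, B2–B3, B3–B4, B4–B5, B5–B6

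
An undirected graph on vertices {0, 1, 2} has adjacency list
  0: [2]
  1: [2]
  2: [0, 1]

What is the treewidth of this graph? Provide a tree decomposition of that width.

Each bag holds 2 vertices, so the decomposition has width 1, which upper-bounds the treewidth. G has an edge, so its treewidth is at least 1. Combining the bounds, tw(G) = 1.

Treewidth 1.
One such decomposition:
Bags: B1 = {1, 2}  B2 = {0, 2}
Tree: B1–B2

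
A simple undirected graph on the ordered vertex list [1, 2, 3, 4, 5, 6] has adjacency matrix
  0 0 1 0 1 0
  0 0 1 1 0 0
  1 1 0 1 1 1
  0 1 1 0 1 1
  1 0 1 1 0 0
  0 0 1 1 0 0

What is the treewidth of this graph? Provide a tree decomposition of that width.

Each bag holds 3 vertices, so the decomposition has width 2, which upper-bounds the treewidth. On the other hand G contains the 3-clique {1, 3, 5}. A clique must lie in a single bag of any decomposition, so no decomposition can have width below 2. Therefore the treewidth is 2.

Treewidth 2.
One optimal decomposition is:
Bags: B1 = {3, 4, 6}  B2 = {2, 3, 4}  B3 = {3, 4, 5}  B4 = {1, 3, 5}
Tree: B1–B2, B1–B3, B3–B4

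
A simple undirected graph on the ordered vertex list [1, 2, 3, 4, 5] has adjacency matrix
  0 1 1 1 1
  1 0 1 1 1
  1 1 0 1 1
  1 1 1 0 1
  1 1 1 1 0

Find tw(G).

A width-4 tree decomposition is:
Bags: B1 = {1, 2, 3, 4, 5}
Tree: (single bag)
A single bag containing all 5 vertices is trivially a valid decomposition of width 4. Conversely, {1, 2, 3, 4, 5} is a clique of size 5, and the vertices of any clique must share a bag in every tree decomposition; so some bag has ≥ 5 vertices and tw(G) ≥ 4. Therefore the treewidth is 4.

4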